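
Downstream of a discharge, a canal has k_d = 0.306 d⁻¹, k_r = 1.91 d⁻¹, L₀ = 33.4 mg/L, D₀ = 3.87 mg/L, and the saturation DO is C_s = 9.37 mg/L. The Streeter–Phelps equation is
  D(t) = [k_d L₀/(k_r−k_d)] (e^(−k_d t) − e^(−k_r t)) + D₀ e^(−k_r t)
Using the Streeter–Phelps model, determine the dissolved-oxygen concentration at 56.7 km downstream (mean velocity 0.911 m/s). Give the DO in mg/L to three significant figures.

Travel time t = x/v = 56.7 km / (0.911 m/s) = 56700 m / 0.911 m/s = 62240 s = 0.7204 d.
k_d L₀/(k_r−k_d) = 0.306×33.4/(1.91−0.306) = 10.22/1.604 = 6.372 mg/L.
e^(−k_d t) = e^(−0.306×0.7204) = 0.8022; e^(−k_r t) = e^(−1.91×0.7204) = 0.2526.
D = 6.372 × (0.8022 − 0.2526) + 3.87 × 0.2526 = 3.502 + 0.9776 = 4.479 mg/L.
DO = C_s − D = 9.37 − 4.479 = 4.891 mg/L.

DO ≈ 4.89 mg/L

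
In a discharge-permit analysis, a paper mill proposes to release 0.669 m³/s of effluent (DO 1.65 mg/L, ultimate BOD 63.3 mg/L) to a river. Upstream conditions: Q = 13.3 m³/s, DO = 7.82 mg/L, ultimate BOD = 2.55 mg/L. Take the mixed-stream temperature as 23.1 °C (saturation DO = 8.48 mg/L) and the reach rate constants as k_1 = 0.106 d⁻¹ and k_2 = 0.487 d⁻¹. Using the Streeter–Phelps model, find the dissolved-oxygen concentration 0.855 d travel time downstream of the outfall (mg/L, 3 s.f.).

DO ≈ 7.46 mg/L

Mixed DO = (13.3×7.82 + 0.669×1.65)/(13.3+0.669) = 105.1/13.97 = 7.525 mg/L.
Mixed L₀ = (13.3×2.55 + 0.669×63.3)/(13.97) = 76.26/13.97 = 5.459 mg/L.
Initial deficit D₀ = C_s − DO₀ = 8.48 − 7.525 = 0.9555 mg/L.
D(0.855) = [0.106×5.459/(0.487−0.106)](e^(−0.106×0.855) − e^(−0.487×0.855)) + 0.9555 e^(−0.487×0.855)
= 1.519 × (0.9134 − 0.6594) + 0.9555 × 0.6594 = 1.016 mg/L.
DO = 8.48 − 1.016 = 7.464 mg/L.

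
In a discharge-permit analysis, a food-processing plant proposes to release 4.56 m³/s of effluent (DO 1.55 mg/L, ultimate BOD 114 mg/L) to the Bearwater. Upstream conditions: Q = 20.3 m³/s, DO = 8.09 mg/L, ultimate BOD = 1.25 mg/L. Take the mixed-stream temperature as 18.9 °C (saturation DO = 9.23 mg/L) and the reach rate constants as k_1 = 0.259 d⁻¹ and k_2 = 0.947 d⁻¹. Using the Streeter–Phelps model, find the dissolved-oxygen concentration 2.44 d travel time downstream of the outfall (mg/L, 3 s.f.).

DO ≈ 5.43 mg/L

Mixed DO = (20.3×8.09 + 4.56×1.55)/(20.3+4.56) = 171.3/24.86 = 6.890 mg/L.
Mixed L₀ = (20.3×1.25 + 4.56×114)/(24.86) = 545.2/24.86 = 21.93 mg/L.
Initial deficit D₀ = C_s − DO₀ = 9.23 − 6.890 = 2.340 mg/L.
D(2.44) = [0.259×21.93/(0.947−0.259)](e^(−0.259×2.44) − e^(−0.947×2.44)) + 2.340 e^(−0.947×2.44)
= 8.256 × (0.5315 − 0.09919) + 2.340 × 0.09919 = 3.802 mg/L.
DO = 9.23 − 3.802 = 5.428 mg/L.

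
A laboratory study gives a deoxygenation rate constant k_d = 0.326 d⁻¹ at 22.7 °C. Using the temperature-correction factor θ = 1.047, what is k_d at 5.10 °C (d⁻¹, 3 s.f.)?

k_d ≈ 0.145 d⁻¹

k_d(T₂) = k_d(T₁) · θ^(T₂−T₁) = 0.326 × 1.047^(5.10−22.7)
= 0.326 × 1.047^-17.6 = 0.326 × 0.4456 = 0.1453 d⁻¹.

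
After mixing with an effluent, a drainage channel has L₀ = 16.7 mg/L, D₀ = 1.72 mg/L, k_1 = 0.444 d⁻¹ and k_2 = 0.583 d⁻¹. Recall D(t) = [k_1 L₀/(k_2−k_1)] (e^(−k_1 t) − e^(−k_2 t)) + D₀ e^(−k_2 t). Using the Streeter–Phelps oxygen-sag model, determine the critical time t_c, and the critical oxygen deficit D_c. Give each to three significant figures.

t_c ≈ 1.72 d; D_c ≈ 5.92 mg/L

At the critical point dD/dt = 0, so k_1 L₀ e^(−k_1 t) = k_2 D. Substituting D(t) from the Streeter–Phelps equation and solving for t gives
t_c = ln[(k_2/k_1)(1 − D₀(k_2−k_1)/(k_1 L₀))] / (k_2−k_1).
Here k_2−k_1 = 0.1390 d⁻¹ and 1 − D₀(k_2−k_1)/(k_1 L₀) = 1 − 1.72×0.1390/(0.444×16.7) = 0.9678, so
t_c = ln(1.313 × 0.9678) / 0.1390 = 0.2396 / 0.1390 = 1.724 d.
L(t_c) = L₀ e^(−k_1 t_c) = 16.7 × 0.4652 = 7.769 mg/L, and at the critical point k_2 D_c = k_1 L, so D_c = (0.444/0.583) × 7.769 = 5.916 mg/L.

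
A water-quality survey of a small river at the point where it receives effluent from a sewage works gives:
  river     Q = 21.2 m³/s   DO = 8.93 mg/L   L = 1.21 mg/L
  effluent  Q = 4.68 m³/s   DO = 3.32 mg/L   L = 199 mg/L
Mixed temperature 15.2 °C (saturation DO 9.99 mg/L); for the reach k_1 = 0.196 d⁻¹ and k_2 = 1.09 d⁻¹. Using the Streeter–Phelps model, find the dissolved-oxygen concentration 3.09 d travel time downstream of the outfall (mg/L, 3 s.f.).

Mixed DO = (21.2×8.93 + 4.68×3.32)/(21.2+4.68) = 204.9/25.88 = 7.916 mg/L.
Mixed L₀ = (21.2×1.21 + 4.68×199)/(25.88) = 957.0/25.88 = 36.98 mg/L.
Initial deficit D₀ = C_s − DO₀ = 9.99 − 7.916 = 2.074 mg/L.
D(3.09) = [0.196×36.98/(1.09−0.196)](e^(−0.196×3.09) − e^(−1.09×3.09)) + 2.074 e^(−1.09×3.09)
= 8.107 × (0.5457 − 0.03446) + 2.074 × 0.03446 = 4.216 mg/L.
DO = 9.99 − 4.216 = 5.774 mg/L.

DO ≈ 5.77 mg/L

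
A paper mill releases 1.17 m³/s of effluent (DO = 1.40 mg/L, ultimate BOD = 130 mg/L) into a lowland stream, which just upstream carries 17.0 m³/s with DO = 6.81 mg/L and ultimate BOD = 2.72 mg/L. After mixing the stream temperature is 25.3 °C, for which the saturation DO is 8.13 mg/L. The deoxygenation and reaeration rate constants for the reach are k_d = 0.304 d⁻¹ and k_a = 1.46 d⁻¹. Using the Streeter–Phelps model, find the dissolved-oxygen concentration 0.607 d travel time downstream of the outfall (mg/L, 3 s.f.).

DO ≈ 6.24 mg/L

Mixed DO = (17.0×6.81 + 1.17×1.40)/(17.0+1.17) = 117.4/18.17 = 6.462 mg/L.
Mixed L₀ = (17.0×2.72 + 1.17×130)/(18.17) = 198.3/18.17 = 10.92 mg/L.
Initial deficit D₀ = C_s − DO₀ = 8.13 − 6.462 = 1.668 mg/L.
D(0.607) = [0.304×10.92/(1.46−0.304)](e^(−0.304×0.607) − e^(−1.46×0.607)) + 1.668 e^(−1.46×0.607)
= 2.871 × (0.8315 − 0.4122) + 1.668 × 0.4122 = 1.891 mg/L.
DO = 8.13 − 1.891 = 6.239 mg/L.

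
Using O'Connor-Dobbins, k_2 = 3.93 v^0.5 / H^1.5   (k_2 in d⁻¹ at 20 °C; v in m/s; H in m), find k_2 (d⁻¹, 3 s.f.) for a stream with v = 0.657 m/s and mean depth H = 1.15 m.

k_2 ≈ 2.58 d⁻¹

k_2 = 3.93 × 0.657^0.5 / 1.15^1.5 = 3.93 × 0.8106 / 1.233 = 2.583 d⁻¹.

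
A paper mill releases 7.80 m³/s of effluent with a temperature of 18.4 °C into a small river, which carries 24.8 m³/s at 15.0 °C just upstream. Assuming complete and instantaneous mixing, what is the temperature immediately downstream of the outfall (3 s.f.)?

Flow-weighted mixing: C = (Q_r C_r + Q_w C_w)/(Q_r + Q_w)
= (24.8×15.0 + 7.80×18.4)/(24.8 + 7.80) = 515.5/32.60 = 15.81 °C.

15.8 °C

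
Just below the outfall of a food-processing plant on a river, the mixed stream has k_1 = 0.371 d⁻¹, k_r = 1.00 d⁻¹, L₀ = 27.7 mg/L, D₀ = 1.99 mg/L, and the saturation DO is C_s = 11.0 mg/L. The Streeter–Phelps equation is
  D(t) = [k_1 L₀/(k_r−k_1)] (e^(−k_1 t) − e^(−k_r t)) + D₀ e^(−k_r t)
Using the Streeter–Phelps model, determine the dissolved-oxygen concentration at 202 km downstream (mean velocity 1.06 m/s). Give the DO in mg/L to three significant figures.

Travel time t = x/v = 202 km / (1.06 m/s) = 202000 m / 1.06 m/s = 190600 s = 2.206 d.
k_1 L₀/(k_r−k_1) = 0.371×27.7/(1.00−0.371) = 10.28/0.6290 = 16.34 mg/L.
e^(−k_1 t) = e^(−0.371×2.206) = 0.4412; e^(−k_r t) = e^(−1.00×2.206) = 0.1102.
D = 16.34 × (0.4412 − 0.1102) + 1.99 × 0.1102 = 5.408 + 0.2193 = 5.627 mg/L.
DO = C_s − D = 11.0 − 5.627 = 5.373 mg/L.

DO ≈ 5.37 mg/L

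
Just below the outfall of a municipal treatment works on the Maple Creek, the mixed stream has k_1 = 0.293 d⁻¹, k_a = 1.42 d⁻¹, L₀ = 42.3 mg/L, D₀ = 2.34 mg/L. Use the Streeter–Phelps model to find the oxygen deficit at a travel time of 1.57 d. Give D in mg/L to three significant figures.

k_1 L₀/(k_a−k_1) = 0.293×42.3/(1.42−0.293) = 12.39/1.127 = 11.00 mg/L.
e^(−k_1 t) = e^(−0.293×1.570) = 0.6313; e^(−k_a t) = e^(−1.42×1.570) = 0.1076.
D = 11.00 × (0.6313 − 0.1076) + 2.34 × 0.1076 = 5.759 + 0.2518 = 6.011 mg/L.

D ≈ 6.01 mg/L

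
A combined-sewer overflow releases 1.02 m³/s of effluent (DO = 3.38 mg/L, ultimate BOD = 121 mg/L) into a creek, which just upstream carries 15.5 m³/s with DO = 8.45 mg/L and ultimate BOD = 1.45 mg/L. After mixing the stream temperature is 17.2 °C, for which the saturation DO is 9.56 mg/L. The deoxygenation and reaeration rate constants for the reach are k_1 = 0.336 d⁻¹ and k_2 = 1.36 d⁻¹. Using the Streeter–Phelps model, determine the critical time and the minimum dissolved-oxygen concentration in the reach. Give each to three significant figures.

Mixed DO = (15.5×8.45 + 1.02×3.38)/(15.5+1.02) = 134.4/16.52 = 8.137 mg/L.
Mixed L₀ = (15.5×1.45 + 1.02×121)/(16.52) = 145.9/16.52 = 8.831 mg/L.
Initial deficit D₀ = C_s − DO₀ = 9.56 − 8.137 = 1.423 mg/L.
t_c = (1/1.024) ln[(1.36/0.336)(1 − 1.423×1.024/(0.336×8.831))] = 0.9766 × ln(2.060) = 0.7057 d.
D_c = (0.336/1.36) × 8.831 × e^(−0.336×0.7057) = 0.2471 × 8.831 × 0.7889 = 1.721 mg/L.
Minimum DO = 9.56 − 1.721 = 7.839 mg/L.

t_c ≈ 0.706 d; minimum DO ≈ 7.84 mg/L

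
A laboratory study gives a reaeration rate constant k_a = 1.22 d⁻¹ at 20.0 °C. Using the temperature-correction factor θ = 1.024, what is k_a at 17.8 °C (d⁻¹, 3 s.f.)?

k_a ≈ 1.16 d⁻¹

k_a(T₂) = k_a(T₁) · θ^(T₂−T₁) = 1.22 × 1.024^(17.8−20.0)
= 1.22 × 1.024^-2.20 = 1.22 × 0.9492 = 1.158 d⁻¹.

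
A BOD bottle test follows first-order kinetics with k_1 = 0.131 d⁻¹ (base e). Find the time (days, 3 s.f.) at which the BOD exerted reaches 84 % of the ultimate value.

y/L₀ = 1 − e^(−k_1 t) = 0.84 ⇒ e^(−k_1 t) = 0.160
t = −ln(0.160) / 0.131 = 1.833 / 0.131 = 13.99 d.

t ≈ 14.0 d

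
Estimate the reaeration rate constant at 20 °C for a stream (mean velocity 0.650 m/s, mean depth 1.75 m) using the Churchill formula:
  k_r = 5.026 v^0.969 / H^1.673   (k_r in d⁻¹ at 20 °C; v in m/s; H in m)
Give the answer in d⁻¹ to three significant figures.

k_r = 5.026 × 0.650^0.969 / 1.75^1.673 = 5.026 × 0.6587 / 2.550 = 1.298 d⁻¹.

k_r ≈ 1.30 d⁻¹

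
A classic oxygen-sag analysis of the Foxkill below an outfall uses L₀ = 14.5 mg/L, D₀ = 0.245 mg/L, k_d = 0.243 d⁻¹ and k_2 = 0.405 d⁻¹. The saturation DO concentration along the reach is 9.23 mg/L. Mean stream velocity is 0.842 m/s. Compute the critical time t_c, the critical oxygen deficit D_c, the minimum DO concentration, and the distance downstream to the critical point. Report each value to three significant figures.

At the critical point dD/dt = 0, so k_d L₀ e^(−k_d t) = k_2 D. Substituting D(t) from the Streeter–Phelps equation and solving for t gives
t_c = ln[(k_2/k_d)(1 − D₀(k_2−k_d)/(k_d L₀))] / (k_2−k_d).
Here k_2−k_d = 0.1620 d⁻¹ and 1 − D₀(k_2−k_d)/(k_d L₀) = 1 − 0.245×0.1620/(0.243×14.5) = 0.9887, so
t_c = ln(1.667 × 0.9887) / 0.1620 = 0.4995 / 0.1620 = 3.083 d.
L(t_c) = L₀ e^(−k_d t_c) = 14.5 × 0.4727 = 6.854 mg/L, and at the critical point k_2 D_c = k_d L, so D_c = (0.243/0.405) × 6.854 = 4.113 mg/L.
Minimum DO = C_s − D_c = 9.23 − 4.113 = 5.117 mg/L.
x_c = v t_c = 0.842 m/s × 3.083 d × 86400 s/d = 224300 m ≈ 224 km.

t_c ≈ 3.08 d; D_c ≈ 4.11 mg/L; min DO ≈ 5.12 mg/L; x_c ≈ 224 km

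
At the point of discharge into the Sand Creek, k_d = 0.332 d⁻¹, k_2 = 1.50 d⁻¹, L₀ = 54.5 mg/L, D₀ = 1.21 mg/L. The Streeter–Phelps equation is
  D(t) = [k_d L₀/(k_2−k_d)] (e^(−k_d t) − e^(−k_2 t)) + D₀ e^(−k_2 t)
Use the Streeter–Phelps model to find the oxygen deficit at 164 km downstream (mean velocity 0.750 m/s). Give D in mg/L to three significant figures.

D ≈ 6.37 mg/L

Travel time t = x/v = 164 km / (0.750 m/s) = 164000 m / 0.750 m/s = 218700 s = 2.531 d.
k_d L₀/(k_2−k_d) = 0.332×54.5/(1.50−0.332) = 18.09/1.168 = 15.49 mg/L.
e^(−k_d t) = e^(−0.332×2.531) = 0.4316; e^(−k_2 t) = e^(−1.50×2.531) = 0.02245.
D = 15.49 × (0.4316 − 0.02245) + 1.21 × 0.02245 = 6.338 + 0.02717 = 6.365 mg/L.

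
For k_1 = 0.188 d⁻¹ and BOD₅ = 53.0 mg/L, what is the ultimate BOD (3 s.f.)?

BOD₅ = L₀(1 − e^(−5k_1)) ⇒ L₀ = BOD₅ / (1 − e^(−5×0.188))
= 53.0 / (1 − 0.3906) = 53.0 / 0.6094 = 86.97 mg/L.

L₀ ≈ 87.0 mg/L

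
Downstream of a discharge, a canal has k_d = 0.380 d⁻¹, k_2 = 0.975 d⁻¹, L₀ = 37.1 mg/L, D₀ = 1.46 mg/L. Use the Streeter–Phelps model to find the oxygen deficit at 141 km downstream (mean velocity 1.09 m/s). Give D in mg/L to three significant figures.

D ≈ 8.25 mg/L

Travel time t = x/v = 141 km / (1.09 m/s) = 141000 m / 1.09 m/s = 129400 s = 1.497 d.
k_d L₀/(k_2−k_d) = 0.380×37.1/(0.975−0.380) = 14.10/0.5950 = 23.69 mg/L.
e^(−k_d t) = e^(−0.380×1.497) = 0.5661; e^(−k_2 t) = e^(−0.975×1.497) = 0.2323.
D = 23.69 × (0.5661 − 0.2323) + 1.46 × 0.2323 = 7.910 + 0.3391 = 8.249 mg/L.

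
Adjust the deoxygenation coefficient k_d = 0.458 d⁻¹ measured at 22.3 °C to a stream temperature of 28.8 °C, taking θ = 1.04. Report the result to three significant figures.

k_d(T₂) = k_d(T₁) · θ^(T₂−T₁) = 0.458 × 1.04^(28.8−22.3)
= 0.458 × 1.04^6.50 = 0.458 × 1.290 = 0.5910 d⁻¹.

k_d ≈ 0.591 d⁻¹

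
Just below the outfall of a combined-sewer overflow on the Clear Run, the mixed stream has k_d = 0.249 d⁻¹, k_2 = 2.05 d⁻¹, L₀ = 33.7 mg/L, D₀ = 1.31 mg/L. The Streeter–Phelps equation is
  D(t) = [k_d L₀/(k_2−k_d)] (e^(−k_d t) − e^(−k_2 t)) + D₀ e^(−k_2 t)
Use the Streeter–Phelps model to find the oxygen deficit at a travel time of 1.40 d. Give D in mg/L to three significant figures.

k_d L₀/(k_2−k_d) = 0.249×33.7/(2.05−0.249) = 8.391/1.801 = 4.659 mg/L.
e^(−k_d t) = e^(−0.249×1.400) = 0.7057; e^(−k_2 t) = e^(−2.05×1.400) = 0.05670.
D = 4.659 × (0.7057 − 0.05670) + 1.31 × 0.05670 = 3.024 + 0.07428 = 3.098 mg/L.

D ≈ 3.10 mg/L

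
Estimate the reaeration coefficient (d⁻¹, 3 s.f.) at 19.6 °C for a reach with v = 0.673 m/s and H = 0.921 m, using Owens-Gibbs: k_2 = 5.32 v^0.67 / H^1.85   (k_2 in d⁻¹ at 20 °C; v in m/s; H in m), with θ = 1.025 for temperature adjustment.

k_2(20) = 5.32 × 0.673^0.67 / 0.921^1.85 = 5.32 × 0.7670 / 0.8588 = 4.751 d⁻¹.
k_2(19.6) = 4.751 × 1.025^(19.6−20) = 4.751 × 0.9902 = 4.704 d⁻¹.

k_2 ≈ 4.70 d⁻¹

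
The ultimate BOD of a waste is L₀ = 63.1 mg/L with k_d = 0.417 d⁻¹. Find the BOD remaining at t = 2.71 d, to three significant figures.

L_t = L₀ e^(−k_d t) = 63.1 × e^(−0.417×2.71) = 63.1 × 0.3230 = 20.38 mg/L.

L ≈ 20.4 mg/L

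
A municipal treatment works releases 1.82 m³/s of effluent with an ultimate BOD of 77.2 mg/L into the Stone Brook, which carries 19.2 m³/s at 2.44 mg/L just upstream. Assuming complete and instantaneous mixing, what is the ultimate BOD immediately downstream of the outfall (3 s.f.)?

Flow-weighted mixing: C = (Q_r C_r + Q_w C_w)/(Q_r + Q_w)
= (19.2×2.44 + 1.82×77.2)/(19.2 + 1.82) = 187.4/21.02 = 8.913 mg/L.

8.91 mg/L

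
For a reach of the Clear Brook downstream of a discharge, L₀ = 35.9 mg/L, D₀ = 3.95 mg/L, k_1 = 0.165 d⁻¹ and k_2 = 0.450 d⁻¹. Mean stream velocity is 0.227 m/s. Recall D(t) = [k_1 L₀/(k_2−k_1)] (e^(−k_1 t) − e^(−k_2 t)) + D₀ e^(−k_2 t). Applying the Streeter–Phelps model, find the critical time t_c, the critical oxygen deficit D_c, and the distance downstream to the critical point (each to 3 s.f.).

t_c ≈ 2.78 d; D_c ≈ 8.32 mg/L; x_c ≈ 54.5 km

At the critical point dD/dt = 0, so k_1 L₀ e^(−k_1 t) = k_2 D. Substituting D(t) from the Streeter–Phelps equation and solving for t gives
t_c = ln[(k_2/k_1)(1 − D₀(k_2−k_1)/(k_1 L₀))] / (k_2−k_1).
Here k_2−k_1 = 0.2850 d⁻¹ and 1 − D₀(k_2−k_1)/(k_1 L₀) = 1 − 3.95×0.2850/(0.165×35.9) = 0.8100, so
t_c = ln(2.727 × 0.8100) / 0.2850 = 0.7925 / 0.2850 = 2.781 d.
L(t_c) = L₀ e^(−k_1 t_c) = 35.9 × 0.6320 = 22.69 mg/L, and at the critical point k_2 D_c = k_1 L, so D_c = (0.165/0.450) × 22.69 = 8.320 mg/L.
x_c = v t_c = 0.227 m/s × 2.781 d × 86400 s/d = 54540 m ≈ 54.5 km.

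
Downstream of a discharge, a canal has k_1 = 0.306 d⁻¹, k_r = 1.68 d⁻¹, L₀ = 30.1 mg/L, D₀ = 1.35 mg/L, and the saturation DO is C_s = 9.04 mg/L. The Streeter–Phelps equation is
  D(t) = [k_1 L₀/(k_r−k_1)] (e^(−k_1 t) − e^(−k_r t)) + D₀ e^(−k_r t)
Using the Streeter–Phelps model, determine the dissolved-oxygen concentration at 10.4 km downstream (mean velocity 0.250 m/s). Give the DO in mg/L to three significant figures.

DO ≈ 5.64 mg/L

Travel time t = x/v = 10.4 km / (0.250 m/s) = 10400 m / 0.250 m/s = 41600 s = 0.4815 d.
k_1 L₀/(k_r−k_1) = 0.306×30.1/(1.68−0.306) = 9.211/1.374 = 6.703 mg/L.
e^(−k_1 t) = e^(−0.306×0.4815) = 0.8630; e^(−k_r t) = e^(−1.68×0.4815) = 0.4454.
D = 6.703 × (0.8630 − 0.4454) + 1.35 × 0.4454 = 2.800 + 0.6012 = 3.401 mg/L.
DO = C_s − D = 9.04 − 3.401 = 5.639 mg/L.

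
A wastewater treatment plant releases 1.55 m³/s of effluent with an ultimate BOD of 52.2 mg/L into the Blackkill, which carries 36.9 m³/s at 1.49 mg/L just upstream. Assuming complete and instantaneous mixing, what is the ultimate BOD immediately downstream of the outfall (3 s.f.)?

Flow-weighted mixing: C = (Q_r C_r + Q_w C_w)/(Q_r + Q_w)
= (36.9×1.49 + 1.55×52.2)/(36.9 + 1.55) = 135.9/38.45 = 3.534 mg/L.

3.53 mg/L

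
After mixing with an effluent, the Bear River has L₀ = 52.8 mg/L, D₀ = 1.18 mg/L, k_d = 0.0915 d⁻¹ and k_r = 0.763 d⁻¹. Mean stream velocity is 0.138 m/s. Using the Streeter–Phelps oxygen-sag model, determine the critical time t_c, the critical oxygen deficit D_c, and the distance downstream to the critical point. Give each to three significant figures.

t_c ≈ 2.89 d; D_c ≈ 4.86 mg/L; x_c ≈ 34.5 km

With k_r/k_d = 8.339 and 1 − D₀(k_r−k_d)/(k_d L₀) = 0.8360,
t_c = ln(8.339 × 0.8360) / (0.763 − 0.0915) = ln(6.971) / 0.6715 = 1.942/0.6715 = 2.892 d.
L(t_c) = L₀ e^(−k_d t_c) = 52.8 × 0.7675 = 40.53 mg/L, and at the critical point k_r D_c = k_d L, so D_c = (0.0915/0.763) × 40.53 = 4.860 mg/L.
x_c = v t_c = 0.138 m/s × 2.892 d × 86400 s/d = 34480 m ≈ 34.5 km.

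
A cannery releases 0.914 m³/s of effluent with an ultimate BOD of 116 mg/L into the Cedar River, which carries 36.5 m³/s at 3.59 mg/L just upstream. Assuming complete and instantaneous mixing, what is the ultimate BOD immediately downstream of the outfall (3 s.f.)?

Flow-weighted mixing: C = (Q_r C_r + Q_w C_w)/(Q_r + Q_w)
= (36.5×3.59 + 0.914×116)/(36.5 + 0.914) = 237.1/37.41 = 6.336 mg/L.

6.34 mg/L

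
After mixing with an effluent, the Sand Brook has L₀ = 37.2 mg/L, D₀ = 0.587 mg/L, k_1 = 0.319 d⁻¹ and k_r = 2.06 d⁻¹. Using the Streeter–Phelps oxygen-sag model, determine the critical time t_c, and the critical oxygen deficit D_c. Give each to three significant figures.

t_c ≈ 1.02 d; D_c ≈ 4.16 mg/L

t_c = [1/(k_r−k_1)] ln[(k_r/k_1)(1 − D₀(k_r−k_1)/(k_1 L₀))]
= [1/(2.06−0.319)] ln[(2.06/0.319)(1 − 0.587×1.741/(0.319×37.2))]
= (1/1.741) ln[6.458 × 0.9139] = 0.5744 × ln(5.902) = 0.5744 × 1.775 = 1.020 d.
D_c = (k_1/k_r) L₀ e^(−k_1 t_c) = (0.319/2.06) × 37.2 × e^(−0.319×1.020) = 0.1549 × 37.2 × 0.7223 = 4.161 mg/L.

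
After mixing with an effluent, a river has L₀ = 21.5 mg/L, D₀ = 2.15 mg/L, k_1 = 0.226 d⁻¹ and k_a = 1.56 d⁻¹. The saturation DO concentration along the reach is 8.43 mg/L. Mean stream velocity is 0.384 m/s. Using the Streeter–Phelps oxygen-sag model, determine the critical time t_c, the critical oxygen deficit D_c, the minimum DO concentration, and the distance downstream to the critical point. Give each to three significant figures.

t_c ≈ 0.779 d; D_c ≈ 2.61 mg/L; min DO ≈ 5.82 mg/L; x_c ≈ 25.9 km

t_c = [1/(k_a−k_1)] ln[(k_a/k_1)(1 − D₀(k_a−k_1)/(k_1 L₀))]
= [1/(1.56−0.226)] ln[(1.56/0.226)(1 − 2.15×1.334/(0.226×21.5))]
= (1/1.334) ln[6.903 × 0.4097] = 0.7496 × ln(2.828) = 0.7496 × 1.040 = 0.7794 d.
D_c = (k_1/k_a) L₀ e^(−k_1 t_c) = (0.226/1.56) × 21.5 × e^(−0.226×0.7794) = 0.1449 × 21.5 × 0.8385 = 2.612 mg/L.
Minimum DO = C_s − D_c = 8.43 − 2.612 = 5.818 mg/L.
x_c = v t_c = 0.384 m/s × 0.7794 d × 86400 s/d = 25860 m ≈ 25.9 km.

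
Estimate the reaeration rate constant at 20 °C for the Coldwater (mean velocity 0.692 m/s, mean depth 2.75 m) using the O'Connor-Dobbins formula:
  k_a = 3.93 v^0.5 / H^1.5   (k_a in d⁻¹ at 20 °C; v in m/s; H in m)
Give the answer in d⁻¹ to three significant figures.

k_a ≈ 0.717 d⁻¹

k_a = 3.93 × 0.692^0.5 / 2.75^1.5 = 3.93 × 0.8319 / 4.560 = 0.7169 d⁻¹.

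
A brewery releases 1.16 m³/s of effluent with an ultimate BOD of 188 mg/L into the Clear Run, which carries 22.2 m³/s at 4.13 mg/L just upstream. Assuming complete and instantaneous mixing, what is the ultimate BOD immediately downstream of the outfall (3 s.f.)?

Flow-weighted mixing: C = (Q_r C_r + Q_w C_w)/(Q_r + Q_w)
= (22.2×4.13 + 1.16×188)/(22.2 + 1.16) = 309.8/23.36 = 13.26 mg/L.

13.3 mg/L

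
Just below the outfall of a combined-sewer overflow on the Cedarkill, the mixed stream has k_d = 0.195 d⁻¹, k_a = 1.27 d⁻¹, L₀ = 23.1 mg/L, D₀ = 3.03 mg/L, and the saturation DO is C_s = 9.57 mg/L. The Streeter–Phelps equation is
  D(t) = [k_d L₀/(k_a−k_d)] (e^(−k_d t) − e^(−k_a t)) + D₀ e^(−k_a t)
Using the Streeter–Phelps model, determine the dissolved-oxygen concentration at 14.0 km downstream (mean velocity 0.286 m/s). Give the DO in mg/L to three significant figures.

DO ≈ 6.38 mg/L

Travel time t = x/v = 14.0 km / (0.286 m/s) = 14000 m / 0.286 m/s = 48950 s = 0.5666 d.
k_d L₀/(k_a−k_d) = 0.195×23.1/(1.27−0.195) = 4.505/1.075 = 4.190 mg/L.
e^(−k_d t) = e^(−0.195×0.5666) = 0.8954; e^(−k_a t) = e^(−1.27×0.5666) = 0.4870.
D = 4.190 × (0.8954 − 0.4870) + 3.03 × 0.4870 = 1.711 + 1.476 = 3.187 mg/L.
DO = C_s − D = 9.57 − 3.187 = 6.383 mg/L.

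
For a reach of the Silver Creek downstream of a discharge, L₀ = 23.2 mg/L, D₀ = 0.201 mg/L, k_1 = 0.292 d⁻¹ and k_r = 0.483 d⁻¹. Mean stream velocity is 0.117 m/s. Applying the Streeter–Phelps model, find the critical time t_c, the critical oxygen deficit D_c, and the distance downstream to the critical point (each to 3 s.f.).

t_c ≈ 2.61 d; D_c ≈ 6.55 mg/L; x_c ≈ 26.3 km

With k_r/k_1 = 1.654 and 1 − D₀(k_r−k_1)/(k_1 L₀) = 0.9943,
t_c = ln(1.654 × 0.9943) / (0.483 − 0.292) = ln(1.645) / 0.1910 = 0.4976/0.1910 = 2.605 d.
D_c = (k_1/k_r) L₀ e^(−k_1 t_c) = (0.292/0.483) × 23.2 × e^(−0.292×2.605) = 0.6046 × 23.2 × 0.4673 = 6.555 mg/L.
x_c = v t_c = 0.117 m/s × 2.605 d × 86400 s/d = 26330 m ≈ 26.3 km.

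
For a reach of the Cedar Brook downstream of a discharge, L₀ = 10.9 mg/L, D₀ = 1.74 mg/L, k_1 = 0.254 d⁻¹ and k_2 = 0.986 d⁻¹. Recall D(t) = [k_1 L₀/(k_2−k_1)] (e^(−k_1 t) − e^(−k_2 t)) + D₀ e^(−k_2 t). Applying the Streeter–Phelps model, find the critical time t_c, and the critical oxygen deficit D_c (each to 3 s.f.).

With k_2/k_1 = 3.882 and 1 − D₀(k_2−k_1)/(k_1 L₀) = 0.5400,
t_c = ln(3.882 × 0.5400) / (0.986 − 0.254) = ln(2.096) / 0.7320 = 0.7401/0.7320 = 1.011 d.
D_c = (k_1/k_2) L₀ e^(−k_1 t_c) = (0.254/0.986) × 10.9 × e^(−0.254×1.011) = 0.2576 × 10.9 × 0.7735 = 2.172 mg/L.

t_c ≈ 1.01 d; D_c ≈ 2.17 mg/L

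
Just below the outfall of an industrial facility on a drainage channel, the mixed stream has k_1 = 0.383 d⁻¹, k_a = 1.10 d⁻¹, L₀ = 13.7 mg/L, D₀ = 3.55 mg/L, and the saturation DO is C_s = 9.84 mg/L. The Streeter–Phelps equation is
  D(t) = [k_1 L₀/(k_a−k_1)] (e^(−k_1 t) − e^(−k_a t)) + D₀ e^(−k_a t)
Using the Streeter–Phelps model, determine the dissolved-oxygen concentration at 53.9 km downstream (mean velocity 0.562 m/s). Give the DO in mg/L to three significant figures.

DO ≈ 6.17 mg/L

Travel time t = x/v = 53.9 km / (0.562 m/s) = 53900 m / 0.562 m/s = 95910 s = 1.110 d.
k_1 L₀/(k_a−k_1) = 0.383×13.7/(1.10−0.383) = 5.247/0.7170 = 7.318 mg/L.
e^(−k_1 t) = e^(−0.383×1.110) = 0.6537; e^(−k_a t) = e^(−1.10×1.110) = 0.2949.
D = 7.318 × (0.6537 − 0.2949) + 3.55 × 0.2949 = 2.625 + 1.047 = 3.672 mg/L.
DO = C_s − D = 9.84 − 3.672 = 6.168 mg/L.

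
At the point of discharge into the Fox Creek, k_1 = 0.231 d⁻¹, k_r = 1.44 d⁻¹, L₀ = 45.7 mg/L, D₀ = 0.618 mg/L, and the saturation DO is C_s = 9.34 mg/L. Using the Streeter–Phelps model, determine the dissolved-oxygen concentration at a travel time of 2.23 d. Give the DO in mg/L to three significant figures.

DO ≈ 4.45 mg/L

k_1 L₀/(k_r−k_1) = 0.231×45.7/(1.44−0.231) = 10.56/1.209 = 8.732 mg/L.
e^(−k_1 t) = e^(−0.231×2.230) = 0.5974; e^(−k_r t) = e^(−1.44×2.230) = 0.04031.
D = 8.732 × (0.5974 − 0.04031) + 0.618 × 0.04031 = 4.865 + 0.02491 = 4.890 mg/L.
DO = C_s − D = 9.34 − 4.890 = 4.450 mg/L.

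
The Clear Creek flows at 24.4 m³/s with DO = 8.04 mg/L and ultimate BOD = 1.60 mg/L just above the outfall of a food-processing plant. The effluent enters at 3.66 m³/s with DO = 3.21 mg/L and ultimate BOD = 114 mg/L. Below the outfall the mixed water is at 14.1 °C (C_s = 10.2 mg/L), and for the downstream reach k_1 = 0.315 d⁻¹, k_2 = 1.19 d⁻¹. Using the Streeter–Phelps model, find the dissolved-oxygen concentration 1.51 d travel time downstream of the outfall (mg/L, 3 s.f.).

DO ≈ 7.07 mg/L

Mixed DO = (24.4×8.04 + 3.66×3.21)/(24.4+3.66) = 207.9/28.06 = 7.410 mg/L.
Mixed L₀ = (24.4×1.60 + 3.66×114)/(28.06) = 456.3/28.06 = 16.26 mg/L.
Initial deficit D₀ = C_s − DO₀ = 10.2 − 7.410 = 2.790 mg/L.
D(1.51) = [0.315×16.26/(1.19−0.315)](e^(−0.315×1.51) − e^(−1.19×1.51)) + 2.790 e^(−1.19×1.51)
= 5.854 × (0.6215 − 0.1658) + 2.790 × 0.1658 = 3.130 mg/L.
DO = 10.2 − 3.130 = 7.070 mg/L.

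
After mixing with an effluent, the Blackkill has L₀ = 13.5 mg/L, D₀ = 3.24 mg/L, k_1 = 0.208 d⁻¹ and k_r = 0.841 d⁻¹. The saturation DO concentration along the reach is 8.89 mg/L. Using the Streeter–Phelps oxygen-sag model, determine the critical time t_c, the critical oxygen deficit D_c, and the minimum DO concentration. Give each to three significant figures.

t_c = [1/(k_r−k_1)] ln[(k_r/k_1)(1 − D₀(k_r−k_1)/(k_1 L₀))]
= [1/(0.841−0.208)] ln[(0.841/0.208)(1 − 3.24×0.6330/(0.208×13.5))]
= (1/0.6330) ln[4.043 × 0.2696] = 1.580 × ln(1.090) = 1.580 × 0.08629 = 0.1363 d.
L(t_c) = L₀ e^(−k_1 t_c) = 13.5 × 0.9720 = 13.12 mg/L, and at the critical point k_r D_c = k_1 L, so D_c = (0.208/0.841) × 13.12 = 3.246 mg/L.
Minimum DO = C_s − D_c = 8.89 − 3.246 = 5.644 mg/L.

t_c ≈ 0.136 d; D_c ≈ 3.25 mg/L; min DO ≈ 5.64 mg/L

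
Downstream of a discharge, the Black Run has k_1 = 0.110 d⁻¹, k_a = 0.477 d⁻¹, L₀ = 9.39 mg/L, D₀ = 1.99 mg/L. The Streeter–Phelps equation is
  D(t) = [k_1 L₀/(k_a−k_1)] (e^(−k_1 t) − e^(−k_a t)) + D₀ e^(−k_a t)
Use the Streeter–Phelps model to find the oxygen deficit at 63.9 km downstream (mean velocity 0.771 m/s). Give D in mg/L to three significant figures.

Travel time t = x/v = 63.9 km / (0.771 m/s) = 63900 m / 0.771 m/s = 82880 s = 0.9593 d.
k_1 L₀/(k_a−k_1) = 0.110×9.39/(0.477−0.110) = 1.033/0.3670 = 2.814 mg/L.
e^(−k_1 t) = e^(−0.110×0.9593) = 0.8999; e^(−k_a t) = e^(−0.477×0.9593) = 0.6328.
D = 2.814 × (0.8999 − 0.6328) + 1.99 × 0.6328 = 0.7516 + 1.259 = 2.011 mg/L.

D ≈ 2.01 mg/L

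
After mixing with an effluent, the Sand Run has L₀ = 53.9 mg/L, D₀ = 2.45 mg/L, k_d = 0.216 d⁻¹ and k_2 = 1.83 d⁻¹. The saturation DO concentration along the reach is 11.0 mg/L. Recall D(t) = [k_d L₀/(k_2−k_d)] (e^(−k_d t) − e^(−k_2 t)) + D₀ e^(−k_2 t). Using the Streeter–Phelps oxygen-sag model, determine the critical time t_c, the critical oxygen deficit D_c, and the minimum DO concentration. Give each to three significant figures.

t_c = [1/(k_2−k_d)] ln[(k_2/k_d)(1 − D₀(k_2−k_d)/(k_d L₀))]
= [1/(1.83−0.216)] ln[(1.83/0.216)(1 − 2.45×1.614/(0.216×53.9))]
= (1/1.614) ln[8.472 × 0.6604] = 0.6196 × ln(5.595) = 0.6196 × 1.722 = 1.067 d.
L(t_c) = L₀ e^(−k_d t_c) = 53.9 × 0.7942 = 42.81 mg/L, and at the critical point k_2 D_c = k_d L, so D_c = (0.216/1.83) × 42.81 = 5.053 mg/L.
Minimum DO = C_s − D_c = 11.0 − 5.053 = 5.947 mg/L.

t_c ≈ 1.07 d; D_c ≈ 5.05 mg/L; min DO ≈ 5.95 mg/L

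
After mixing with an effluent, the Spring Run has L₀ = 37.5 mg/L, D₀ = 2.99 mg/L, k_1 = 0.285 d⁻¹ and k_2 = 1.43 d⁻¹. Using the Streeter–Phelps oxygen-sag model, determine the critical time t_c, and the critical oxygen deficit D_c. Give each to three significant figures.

With k_2/k_1 = 5.018 and 1 − D₀(k_2−k_1)/(k_1 L₀) = 0.6797,
t_c = ln(5.018 × 0.6797) / (1.43 − 0.285) = ln(3.410) / 1.145 = 1.227/1.145 = 1.071 d.
D_c = (k_1/k_2) L₀ e^(−k_1 t_c) = (0.285/1.43) × 37.5 × e^(−0.285×1.071) = 0.1993 × 37.5 × 0.7369 = 5.507 mg/L.

t_c ≈ 1.07 d; D_c ≈ 5.51 mg/L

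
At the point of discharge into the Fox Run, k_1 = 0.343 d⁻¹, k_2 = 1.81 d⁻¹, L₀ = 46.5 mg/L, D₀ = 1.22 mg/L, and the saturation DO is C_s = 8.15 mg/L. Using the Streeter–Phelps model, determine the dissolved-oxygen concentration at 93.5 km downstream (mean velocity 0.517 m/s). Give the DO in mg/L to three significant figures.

Travel time t = x/v = 93.5 km / (0.517 m/s) = 93500 m / 0.517 m/s = 180900 s = 2.093 d.
k_1 L₀/(k_2−k_1) = 0.343×46.5/(1.81−0.343) = 15.95/1.467 = 10.87 mg/L.
e^(−k_1 t) = e^(−0.343×2.093) = 0.4877; e^(−k_2 t) = e^(−1.81×2.093) = 0.02263.
D = 10.87 × (0.4877 − 0.02263) + 1.22 × 0.02263 = 5.057 + 0.02760 = 5.084 mg/L.
DO = C_s − D = 8.15 − 5.084 = 3.066 mg/L.

DO ≈ 3.07 mg/L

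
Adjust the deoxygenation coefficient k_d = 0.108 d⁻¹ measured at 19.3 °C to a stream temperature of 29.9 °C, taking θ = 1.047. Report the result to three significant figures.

k_d(T₂) = k_d(T₁) · θ^(T₂−T₁) = 0.108 × 1.047^(29.9−19.3)
= 0.108 × 1.047^10.6 = 0.108 × 1.627 = 0.1757 d⁻¹.

k_d ≈ 0.176 d⁻¹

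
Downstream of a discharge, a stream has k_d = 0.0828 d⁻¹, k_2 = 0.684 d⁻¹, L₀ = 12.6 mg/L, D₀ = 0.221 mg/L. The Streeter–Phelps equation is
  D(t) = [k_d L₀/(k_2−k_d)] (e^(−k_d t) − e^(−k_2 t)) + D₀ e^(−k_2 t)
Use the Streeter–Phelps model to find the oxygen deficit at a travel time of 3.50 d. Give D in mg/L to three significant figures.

D ≈ 1.16 mg/L

k_d L₀/(k_2−k_d) = 0.0828×12.6/(0.684−0.0828) = 1.043/0.6012 = 1.735 mg/L.
e^(−k_d t) = e^(−0.0828×3.500) = 0.7484; e^(−k_2 t) = e^(−0.684×3.500) = 0.09126.
D = 1.735 × (0.7484 − 0.09126) + 0.221 × 0.09126 = 1.140 + 0.02017 = 1.161 mg/L.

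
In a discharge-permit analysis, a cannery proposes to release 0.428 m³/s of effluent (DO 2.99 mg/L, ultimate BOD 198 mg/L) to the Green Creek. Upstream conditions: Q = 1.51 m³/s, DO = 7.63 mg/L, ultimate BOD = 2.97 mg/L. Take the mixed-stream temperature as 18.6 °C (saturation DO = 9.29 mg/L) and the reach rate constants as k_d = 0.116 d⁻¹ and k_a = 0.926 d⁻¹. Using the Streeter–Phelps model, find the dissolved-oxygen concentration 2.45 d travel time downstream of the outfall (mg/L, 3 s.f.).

DO ≈ 4.73 mg/L

Mixed DO = (1.51×7.63 + 0.428×2.99)/(1.51+0.428) = 12.80/1.938 = 6.605 mg/L.
Mixed L₀ = (1.51×2.97 + 0.428×198)/(1.938) = 89.23/1.938 = 46.04 mg/L.
Initial deficit D₀ = C_s − DO₀ = 9.29 − 6.605 = 2.685 mg/L.
D(2.45) = [0.116×46.04/(0.926−0.116)](e^(−0.116×2.45) − e^(−0.926×2.45)) + 2.685 e^(−0.926×2.45)
= 6.594 × (0.7526 − 0.1034) + 2.685 × 0.1034 = 4.558 mg/L.
DO = 9.29 − 4.558 = 4.732 mg/L.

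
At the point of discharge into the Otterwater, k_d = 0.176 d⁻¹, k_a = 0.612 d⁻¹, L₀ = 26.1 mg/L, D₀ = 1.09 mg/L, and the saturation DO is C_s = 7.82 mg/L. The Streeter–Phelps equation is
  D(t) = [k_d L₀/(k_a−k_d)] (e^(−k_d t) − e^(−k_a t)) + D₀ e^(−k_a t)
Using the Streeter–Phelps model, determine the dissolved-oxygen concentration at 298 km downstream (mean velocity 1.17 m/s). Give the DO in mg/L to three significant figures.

DO ≈ 3.10 mg/L

Travel time t = x/v = 298 km / (1.17 m/s) = 298000 m / 1.17 m/s = 254700 s = 2.948 d.
k_d L₀/(k_a−k_d) = 0.176×26.1/(0.612−0.176) = 4.594/0.4360 = 10.54 mg/L.
e^(−k_d t) = e^(−0.176×2.948) = 0.5952; e^(−k_a t) = e^(−0.612×2.948) = 0.1646.
D = 10.54 × (0.5952 − 0.1646) + 1.09 × 0.1646 = 4.537 + 0.1794 = 4.716 mg/L.
DO = C_s − D = 7.82 − 4.716 = 3.104 mg/L.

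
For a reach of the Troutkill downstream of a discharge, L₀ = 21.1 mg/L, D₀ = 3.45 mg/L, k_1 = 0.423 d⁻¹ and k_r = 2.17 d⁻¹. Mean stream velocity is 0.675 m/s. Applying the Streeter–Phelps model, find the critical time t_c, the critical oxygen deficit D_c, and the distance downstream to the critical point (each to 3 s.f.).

t_c ≈ 0.292 d; D_c ≈ 3.63 mg/L; x_c ≈ 17.0 km

At the critical point dD/dt = 0, so k_1 L₀ e^(−k_1 t) = k_r D. Substituting D(t) from the Streeter–Phelps equation and solving for t gives
t_c = ln[(k_r/k_1)(1 − D₀(k_r−k_1)/(k_1 L₀))] / (k_r−k_1).
Here k_r−k_1 = 1.747 d⁻¹ and 1 − D₀(k_r−k_1)/(k_1 L₀) = 1 − 3.45×1.747/(0.423×21.1) = 0.3247, so
t_c = ln(5.130 × 0.3247) / 1.747 = 0.5103 / 1.747 = 0.2921 d.
L(t_c) = L₀ e^(−k_1 t_c) = 21.1 × 0.8838 = 18.65 mg/L, and at the critical point k_r D_c = k_1 L, so D_c = (0.423/2.17) × 18.65 = 3.635 mg/L.
x_c = v t_c = 0.675 m/s × 0.2921 d × 86400 s/d = 17040 m ≈ 17.0 km.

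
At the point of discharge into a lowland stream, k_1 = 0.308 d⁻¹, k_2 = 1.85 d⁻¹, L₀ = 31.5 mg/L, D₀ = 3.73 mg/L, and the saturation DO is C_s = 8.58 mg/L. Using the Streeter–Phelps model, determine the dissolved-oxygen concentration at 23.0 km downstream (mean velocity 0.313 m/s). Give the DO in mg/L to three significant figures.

DO ≈ 4.27 mg/L

Travel time t = x/v = 23.0 km / (0.313 m/s) = 23000 m / 0.313 m/s = 73480 s = 0.8505 d.
k_1 L₀/(k_2−k_1) = 0.308×31.5/(1.85−0.308) = 9.702/1.542 = 6.292 mg/L.
e^(−k_1 t) = e^(−0.308×0.8505) = 0.7695; e^(−k_2 t) = e^(−1.85×0.8505) = 0.2073.
D = 6.292 × (0.7695 − 0.2073) + 3.73 × 0.2073 = 3.537 + 0.7734 = 4.311 mg/L.
DO = C_s − D = 8.58 − 4.311 = 4.269 mg/L.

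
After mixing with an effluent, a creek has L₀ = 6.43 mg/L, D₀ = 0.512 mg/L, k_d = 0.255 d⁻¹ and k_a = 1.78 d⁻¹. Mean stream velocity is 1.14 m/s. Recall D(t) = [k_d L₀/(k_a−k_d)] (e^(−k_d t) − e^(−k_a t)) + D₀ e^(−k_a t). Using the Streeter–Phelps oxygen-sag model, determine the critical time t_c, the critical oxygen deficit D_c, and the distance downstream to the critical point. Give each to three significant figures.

t_c ≈ 0.850 d; D_c ≈ 0.742 mg/L; x_c ≈ 83.7 km

t_c = [1/(k_a−k_d)] ln[(k_a/k_d)(1 − D₀(k_a−k_d)/(k_d L₀))]
= [1/(1.78−0.255)] ln[(1.78/0.255)(1 − 0.512×1.525/(0.255×6.43))]
= (1/1.525) ln[6.980 × 0.5238] = 0.6557 × ln(3.656) = 0.6557 × 1.296 = 0.8501 d.
L(t_c) = L₀ e^(−k_d t_c) = 6.43 × 0.8051 = 5.177 mg/L, and at the critical point k_a D_c = k_d L, so D_c = (0.255/1.78) × 5.177 = 0.7416 mg/L.
x_c = v t_c = 1.14 m/s × 0.8501 d × 86400 s/d = 83740 m ≈ 83.7 km.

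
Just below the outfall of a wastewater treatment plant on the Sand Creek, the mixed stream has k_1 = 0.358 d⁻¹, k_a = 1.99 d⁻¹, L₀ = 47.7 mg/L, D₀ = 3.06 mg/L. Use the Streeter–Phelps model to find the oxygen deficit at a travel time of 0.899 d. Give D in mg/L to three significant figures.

k_1 L₀/(k_a−k_1) = 0.358×47.7/(1.99−0.358) = 17.08/1.632 = 10.46 mg/L.
e^(−k_1 t) = e^(−0.358×0.8990) = 0.7248; e^(−k_a t) = e^(−1.99×0.8990) = 0.1671.
D = 10.46 × (0.7248 − 0.1671) + 3.06 × 0.1671 = 5.835 + 0.5114 = 6.347 mg/L.

D ≈ 6.35 mg/L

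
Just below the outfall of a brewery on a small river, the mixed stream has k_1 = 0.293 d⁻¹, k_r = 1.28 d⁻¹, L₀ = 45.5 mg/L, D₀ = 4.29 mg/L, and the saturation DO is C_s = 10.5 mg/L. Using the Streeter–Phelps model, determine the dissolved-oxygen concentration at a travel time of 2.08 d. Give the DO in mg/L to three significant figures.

k_1 L₀/(k_r−k_1) = 0.293×45.5/(1.28−0.293) = 13.33/0.9870 = 13.51 mg/L.
e^(−k_1 t) = e^(−0.293×2.080) = 0.5437; e^(−k_r t) = e^(−1.28×2.080) = 0.06978.
D = 13.51 × (0.5437 − 0.06978) + 4.29 × 0.06978 = 6.401 + 0.2994 = 6.700 mg/L.
DO = C_s − D = 10.5 − 6.700 = 3.800 mg/L.

DO ≈ 3.80 mg/L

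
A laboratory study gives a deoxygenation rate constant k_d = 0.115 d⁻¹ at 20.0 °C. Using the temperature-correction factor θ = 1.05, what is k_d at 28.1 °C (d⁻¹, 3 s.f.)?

k_d ≈ 0.171 d⁻¹

k_d(T₂) = k_d(T₁) · θ^(T₂−T₁) = 0.115 × 1.05^(28.1−20.0)
= 0.115 × 1.05^8.10 = 0.115 × 1.485 = 0.1707 d⁻¹.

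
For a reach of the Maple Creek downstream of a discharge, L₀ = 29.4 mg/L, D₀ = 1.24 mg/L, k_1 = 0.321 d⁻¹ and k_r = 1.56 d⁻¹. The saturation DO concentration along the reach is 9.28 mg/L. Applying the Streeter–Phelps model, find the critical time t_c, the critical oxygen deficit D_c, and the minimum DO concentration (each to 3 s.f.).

t_c = [1/(k_r−k_1)] ln[(k_r/k_1)(1 − D₀(k_r−k_1)/(k_1 L₀))]
= [1/(1.56−0.321)] ln[(1.56/0.321)(1 − 1.24×1.239/(0.321×29.4))]
= (1/1.239) ln[4.860 × 0.8372] = 0.8071 × ln(4.069) = 0.8071 × 1.403 = 1.133 d.
D_c = (k_1/k_r) L₀ e^(−k_1 t_c) = (0.321/1.56) × 29.4 × e^(−0.321×1.133) = 0.2058 × 29.4 × 0.6952 = 4.206 mg/L.
Minimum DO = C_s − D_c = 9.28 − 4.206 = 5.074 mg/L.

t_c ≈ 1.13 d; D_c ≈ 4.21 mg/L; min DO ≈ 5.07 mg/L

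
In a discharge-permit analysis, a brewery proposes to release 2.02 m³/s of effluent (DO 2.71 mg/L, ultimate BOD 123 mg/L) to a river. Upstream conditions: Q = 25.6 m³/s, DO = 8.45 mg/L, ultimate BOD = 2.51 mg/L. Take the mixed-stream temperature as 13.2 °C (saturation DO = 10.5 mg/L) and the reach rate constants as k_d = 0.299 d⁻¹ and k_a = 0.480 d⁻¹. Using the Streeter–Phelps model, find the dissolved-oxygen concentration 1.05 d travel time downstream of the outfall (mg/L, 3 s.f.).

Mixed DO = (25.6×8.45 + 2.02×2.71)/(25.6+2.02) = 221.8/27.62 = 8.030 mg/L.
Mixed L₀ = (25.6×2.51 + 2.02×123)/(27.62) = 312.7/27.62 = 11.32 mg/L.
Initial deficit D₀ = C_s − DO₀ = 10.5 − 8.030 = 2.470 mg/L.
D(1.05) = [0.299×11.32/(0.480−0.299)](e^(−0.299×1.05) − e^(−0.480×1.05)) + 2.470 e^(−0.480×1.05)
= 18.70 × (0.7306 − 0.6041) + 2.470 × 0.6041 = 3.857 mg/L.
DO = 10.5 − 3.857 = 6.643 mg/L.

DO ≈ 6.64 mg/L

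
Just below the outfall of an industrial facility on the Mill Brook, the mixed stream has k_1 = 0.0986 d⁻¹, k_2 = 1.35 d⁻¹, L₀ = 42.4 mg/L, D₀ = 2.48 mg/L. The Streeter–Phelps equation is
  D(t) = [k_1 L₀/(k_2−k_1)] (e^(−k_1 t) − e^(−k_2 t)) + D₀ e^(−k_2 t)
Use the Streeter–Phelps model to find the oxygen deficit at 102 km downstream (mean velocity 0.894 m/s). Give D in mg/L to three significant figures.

D ≈ 2.79 mg/L

Travel time t = x/v = 102 km / (0.894 m/s) = 102000 m / 0.894 m/s = 114100 s = 1.321 d.
k_1 L₀/(k_2−k_1) = 0.0986×42.4/(1.35−0.0986) = 4.181/1.251 = 3.341 mg/L.
e^(−k_1 t) = e^(−0.0986×1.321) = 0.8779; e^(−k_2 t) = e^(−1.35×1.321) = 0.1682.
D = 3.341 × (0.8779 − 0.1682) + 2.48 × 0.1682 = 2.371 + 0.4171 = 2.788 mg/L.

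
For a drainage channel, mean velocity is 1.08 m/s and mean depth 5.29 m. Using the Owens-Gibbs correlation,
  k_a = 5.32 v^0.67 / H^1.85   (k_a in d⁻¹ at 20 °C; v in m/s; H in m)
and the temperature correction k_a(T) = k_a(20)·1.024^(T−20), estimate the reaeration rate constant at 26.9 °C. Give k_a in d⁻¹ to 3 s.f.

k_a ≈ 0.303 d⁻¹

k_a(20) = 5.32 × 1.08^0.67 / 5.29^1.85 = 5.32 × 1.053 / 21.80 = 0.2570 d⁻¹.
k_a(26.9) = 0.2570 × 1.024^(26.9−20) = 0.2570 × 1.178 = 0.3027 d⁻¹.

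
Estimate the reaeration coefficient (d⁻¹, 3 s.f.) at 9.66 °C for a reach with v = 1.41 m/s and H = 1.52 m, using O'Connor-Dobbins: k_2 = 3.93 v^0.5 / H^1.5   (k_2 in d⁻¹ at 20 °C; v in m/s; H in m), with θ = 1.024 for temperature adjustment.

k_2 ≈ 1.95 d⁻¹

k_2(20) = 3.93 × 1.41^0.5 / 1.52^1.5 = 3.93 × 1.187 / 1.874 = 2.490 d⁻¹.
k_2(9.66) = 2.490 × 1.024^(9.66−20) = 2.490 × 0.7825 = 1.949 d⁻¹.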